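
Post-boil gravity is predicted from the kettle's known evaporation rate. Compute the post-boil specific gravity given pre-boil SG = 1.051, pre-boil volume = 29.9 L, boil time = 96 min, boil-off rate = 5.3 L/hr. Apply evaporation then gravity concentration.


V_post = V_pre − rate·(t/60);  SG_post = 1 + (SG_pre−1)·V_pre/V_post
V_post = 29.9 − 5.3·(96/60) = 21.4200
SG_post = 1 + (1.051 − 1)·29.9/21.4200

1.0712


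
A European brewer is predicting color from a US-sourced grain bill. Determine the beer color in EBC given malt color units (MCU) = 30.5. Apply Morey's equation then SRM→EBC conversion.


SRM = 1.4922·MCU^0.6859;  EBC = SRM·1.97
SRM = 1.4922·30.5^0.6859 = 15.5564
EBC = 15.5564·1.97

30.6461 EBC


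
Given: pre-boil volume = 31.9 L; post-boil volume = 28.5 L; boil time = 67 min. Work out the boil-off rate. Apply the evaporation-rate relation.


rate = (V_pre − V_post) / (t_min/60)
rate = (31.9 − 28.5) / (67/60)

3.0448 L/hr


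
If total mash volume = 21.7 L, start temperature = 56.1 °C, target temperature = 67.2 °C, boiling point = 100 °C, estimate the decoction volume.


V_dec = V_total·(T_target − T_start)/(T_boil − T_start)
V_dec = 21.7·(67.2 − 56.1)/(100 − 56.1)

5.4868 L


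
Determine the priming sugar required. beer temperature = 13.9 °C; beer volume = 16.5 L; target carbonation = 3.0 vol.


residual = 14.695·(0.01821 + 0.09011·e^(−0.04·T));  sugar = (target − residual)·4.0·V
residual = 14.695·(0.01821 + 0.09011·e^(−0.04·13.9)) = 1.0270
sugar = (3.0 − 1.0270)·4.0·16.5

130.2178 g


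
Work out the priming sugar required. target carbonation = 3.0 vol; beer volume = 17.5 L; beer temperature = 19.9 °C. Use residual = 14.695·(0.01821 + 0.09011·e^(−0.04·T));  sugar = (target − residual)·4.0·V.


residual = 14.695·(0.01821 + 0.09011·e^(−0.04·19.9)) = 0.8650
sugar = (3.0 − 0.8650)·4.0·17.5

149.4523 g


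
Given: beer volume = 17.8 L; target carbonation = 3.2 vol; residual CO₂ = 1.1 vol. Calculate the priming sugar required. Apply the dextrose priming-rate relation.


sugar = (target − residual)·4.0·V
sugar = (3.2 − 1.1)·4.0·17.8

149.5200 g


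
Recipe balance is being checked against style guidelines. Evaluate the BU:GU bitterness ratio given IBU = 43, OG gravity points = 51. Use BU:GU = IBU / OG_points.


BU:GU = 43 / 51

0.8431


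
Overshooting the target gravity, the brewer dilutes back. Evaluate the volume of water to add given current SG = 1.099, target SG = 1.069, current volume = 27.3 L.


V_water = V·((SG_curr − 1)/(SG_target − 1) − 1)
V_water = 27.3·((1.099 − 1)/(1.069 − 1) − 1)

11.8696 L


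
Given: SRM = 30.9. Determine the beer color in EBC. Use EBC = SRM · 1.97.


EBC = 30.9 · 1.97

60.8730 EBC


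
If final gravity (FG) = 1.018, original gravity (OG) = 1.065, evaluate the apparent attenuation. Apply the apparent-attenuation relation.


AA = (OG − FG)/(OG − 1) · 100
AA = (1.065 − 1.018)/(1.065 − 1) · 100

72.3077 %


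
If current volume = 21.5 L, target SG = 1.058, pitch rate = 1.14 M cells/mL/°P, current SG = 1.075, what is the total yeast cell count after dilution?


V_w = V·((SG_c−1)/(SG_t−1)−1);  °P = 259 − 259/SG_t;  cells = rate·(V+V_w)·°P
V_w = 21.5·((1.075−1)/(1.058−1)−1) = 6.3017
V_final = 21.5 + 6.3017 = 27.8017
°P = 259 − 259/1.058 = 14.1985
cells = 1.14·27.8017·14.1985

450.0064 billion cells


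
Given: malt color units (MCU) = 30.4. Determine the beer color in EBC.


SRM = 1.4922·MCU^0.6859;  EBC = SRM·1.97
SRM = 1.4922·30.4^0.6859 = 15.5214
EBC = 15.5214·1.97

30.5771 EBC


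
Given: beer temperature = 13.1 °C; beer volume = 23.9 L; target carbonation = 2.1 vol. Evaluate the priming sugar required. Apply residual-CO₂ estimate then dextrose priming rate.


residual = 14.695·(0.01821 + 0.09011·e^(−0.04·T));  sugar = (target − residual)·4.0·V
residual = 14.695·(0.01821 + 0.09011·e^(−0.04·13.1)) = 1.0517
sugar = (2.1 − 1.0517)·4.0·23.9

100.2177 g


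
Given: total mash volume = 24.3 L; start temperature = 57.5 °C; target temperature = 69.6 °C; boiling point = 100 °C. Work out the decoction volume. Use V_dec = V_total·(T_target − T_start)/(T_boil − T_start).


V_dec = 24.3·(69.6 − 57.5)/(100 − 57.5)

6.9184 L


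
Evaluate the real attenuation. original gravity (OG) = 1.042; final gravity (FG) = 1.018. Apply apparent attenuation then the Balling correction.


AA = (OG−FG)/(OG−1)·100;  RA = AA·0.8192
AA = (1.042 − 1.018)/(1.042 − 1)·100 = 57.1429
RA = 57.1429·0.8192

46.8114 %


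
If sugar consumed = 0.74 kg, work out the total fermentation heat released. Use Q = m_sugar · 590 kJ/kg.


Q = 0.74 · 590

436.6000 kJ


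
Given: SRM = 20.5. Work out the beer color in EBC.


EBC = SRM · 1.97
EBC = 20.5 · 1.97

40.3850 EBC


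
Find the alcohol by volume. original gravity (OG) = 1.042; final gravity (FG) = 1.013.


ABV = (OG − FG) · 131.25
ABV = (1.042 − 1.013) · 131.25

3.8063 % ABV


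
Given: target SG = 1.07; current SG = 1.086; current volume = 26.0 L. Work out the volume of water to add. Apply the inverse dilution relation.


V_water = V·((SG_curr − 1)/(SG_target − 1) − 1)
V_water = 26.0·((1.086 − 1)/(1.07 − 1) − 1)

5.9429 L


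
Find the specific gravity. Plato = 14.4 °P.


SG = 259/(259 − P)
SG = 259/(259 − 14.4)

1.0589


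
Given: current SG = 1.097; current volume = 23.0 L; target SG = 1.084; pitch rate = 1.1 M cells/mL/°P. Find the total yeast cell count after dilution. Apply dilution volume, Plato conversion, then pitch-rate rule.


V_w = V·((SG_c−1)/(SG_t−1)−1);  °P = 259 − 259/SG_t;  cells = rate·(V+V_w)·°P
V_w = 23.0·((1.097−1)/(1.084−1)−1) = 3.5595
V_final = 23.0 + 3.5595 = 26.5595
°P = 259 − 259/1.084 = 20.0701
cells = 1.1·26.5595·20.0701

586.3578 billion cells


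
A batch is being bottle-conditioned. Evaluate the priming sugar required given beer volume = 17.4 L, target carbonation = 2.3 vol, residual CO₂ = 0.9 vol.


sugar = (target − residual)·4.0·V
sugar = (2.3 − 0.9)·4.0·17.4

97.4400 g


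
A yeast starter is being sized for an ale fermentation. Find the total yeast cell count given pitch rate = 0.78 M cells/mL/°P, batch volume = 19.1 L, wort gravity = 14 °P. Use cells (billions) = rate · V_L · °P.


cells = 0.78 · 19.1 · 14

208.5720 billion cells


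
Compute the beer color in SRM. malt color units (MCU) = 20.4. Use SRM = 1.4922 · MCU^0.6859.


SRM = 1.4922 · 20.4^0.6859

11.8060 SRM


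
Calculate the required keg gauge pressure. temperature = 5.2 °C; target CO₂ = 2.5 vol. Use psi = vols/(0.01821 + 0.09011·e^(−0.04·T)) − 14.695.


psi = 2.5/(0.01821 + 0.09011·e^(−0.04·5.2)) − 14.695

12.6579 psi


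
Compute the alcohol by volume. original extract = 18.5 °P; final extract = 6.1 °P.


SG = 259/(259 − P);  ABV = (OG − FG)·131.25
OG = 259/(259 − 18.5) = 1.0769
FG = 259/(259 − 6.1) = 1.0241
ABV = (1.0769 − 1.0241)·131.25

6.9304 % ABV


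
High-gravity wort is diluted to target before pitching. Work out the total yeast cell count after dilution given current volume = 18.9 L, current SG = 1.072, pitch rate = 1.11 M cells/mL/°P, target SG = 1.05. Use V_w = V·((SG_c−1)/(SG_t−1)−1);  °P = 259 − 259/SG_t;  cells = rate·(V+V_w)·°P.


V_w = 18.9·((1.072−1)/(1.05−1)−1) = 8.3160
V_final = 18.9 + 8.3160 = 27.2160
°P = 259 − 259/1.05 = 12.3333
cells = 1.11·27.2160·12.3333

372.5870 billion cells


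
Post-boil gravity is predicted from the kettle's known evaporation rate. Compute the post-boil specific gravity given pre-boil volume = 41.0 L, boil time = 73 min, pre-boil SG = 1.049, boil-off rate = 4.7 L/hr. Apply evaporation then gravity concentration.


V_post = V_pre − rate·(t/60);  SG_post = 1 + (SG_pre−1)·V_pre/V_post
V_post = 41.0 − 4.7·(73/60) = 35.2817
SG_post = 1 + (1.049 − 1)·41.0/35.2817

1.0569


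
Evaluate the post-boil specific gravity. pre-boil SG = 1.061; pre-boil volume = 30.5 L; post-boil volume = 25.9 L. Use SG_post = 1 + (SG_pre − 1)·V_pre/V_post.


pts_pre = (1.061 − 1)·1000 = 61.0000
pts_post = 61.0000·30.5/25.9 = 71.8340
SG_post = 1 + 71.8340/1000

1.0718


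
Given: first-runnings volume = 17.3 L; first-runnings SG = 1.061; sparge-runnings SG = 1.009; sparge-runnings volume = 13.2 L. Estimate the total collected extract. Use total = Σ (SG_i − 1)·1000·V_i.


first = (1.061 − 1)·1000·17.3 = 1055.3000
sparge = (1.009 − 1)·1000·13.2 = 118.8000
total = 1055.3000 + 118.8000

1174.1000 gravity·L


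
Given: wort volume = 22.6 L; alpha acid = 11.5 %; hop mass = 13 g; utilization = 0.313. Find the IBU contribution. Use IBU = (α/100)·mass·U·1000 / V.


IBU = (11.5/100)·13·0.313·1000 / 22.6

20.7051 IBU


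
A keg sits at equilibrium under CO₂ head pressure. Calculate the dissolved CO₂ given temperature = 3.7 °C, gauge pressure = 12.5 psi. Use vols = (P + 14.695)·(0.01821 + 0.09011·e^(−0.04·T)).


vols = (12.5 + 14.695)·(0.01821 + 0.09011·e^(−0.04·3.7))

2.6086 volumes


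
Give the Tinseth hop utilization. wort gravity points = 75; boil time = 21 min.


U = 1.65·0.000125^(GP/1000) · (1 − e^(−0.04·t))/4.15
bigness = 1.65·0.000125^(75/1000) = 0.8409
boil_factor = (1 − e^(−0.04·21))/4.15 = 0.1369
U = 0.8409 · 0.1369

0.1152


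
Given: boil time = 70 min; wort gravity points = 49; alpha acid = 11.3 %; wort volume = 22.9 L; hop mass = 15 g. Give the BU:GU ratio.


U = 1.65·0.000125^(GP/1000)·(1−e^(−0.04t))/4.15;  IBU = (α/100)·m·U·1000/V;  BU:GU = IBU/GP
U = 1.65·0.000125^(49/1000)·(1−e^(−0.04·70))/4.15 = 0.2404
IBU = (11.3/100)·15·0.2404·1000/22.9 = 17.7939
BU:GU = 17.7939/49

0.3631


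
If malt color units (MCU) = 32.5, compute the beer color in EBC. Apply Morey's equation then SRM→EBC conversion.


SRM = 1.4922·MCU^0.6859;  EBC = SRM·1.97
SRM = 1.4922·32.5^0.6859 = 16.2490
EBC = 16.2490·1.97

32.0106 EBC


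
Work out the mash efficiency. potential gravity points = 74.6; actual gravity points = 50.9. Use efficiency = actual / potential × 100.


efficiency = 50.9 / 74.6 × 100

68.2306 %


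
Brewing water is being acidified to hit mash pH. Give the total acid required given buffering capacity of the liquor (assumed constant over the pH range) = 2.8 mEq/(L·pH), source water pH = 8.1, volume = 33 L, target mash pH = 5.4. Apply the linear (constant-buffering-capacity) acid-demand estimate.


acid = buffering capacity · (pH_source − pH_target) · V
acid = 2.8 · (8.1 − 5.4) · 33

249.4800 mEq


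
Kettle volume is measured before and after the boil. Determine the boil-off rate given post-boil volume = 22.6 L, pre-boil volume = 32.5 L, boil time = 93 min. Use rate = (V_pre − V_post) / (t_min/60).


rate = (32.5 − 22.6) / (93/60)

6.3871 L/hr


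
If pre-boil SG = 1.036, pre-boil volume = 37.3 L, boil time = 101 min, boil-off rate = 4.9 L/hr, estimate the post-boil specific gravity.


V_post = V_pre − rate·(t/60);  SG_post = 1 + (SG_pre−1)·V_pre/V_post
V_post = 37.3 − 4.9·(101/60) = 29.0517
SG_post = 1 + (1.036 − 1)·37.3/29.0517

1.0462


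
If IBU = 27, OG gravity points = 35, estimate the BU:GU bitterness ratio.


BU:GU = IBU / OG_points
BU:GU = 27 / 35

0.7714


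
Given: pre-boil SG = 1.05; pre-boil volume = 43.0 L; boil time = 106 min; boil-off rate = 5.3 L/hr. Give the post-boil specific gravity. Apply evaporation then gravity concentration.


V_post = V_pre − rate·(t/60);  SG_post = 1 + (SG_pre−1)·V_pre/V_post
V_post = 43.0 − 5.3·(106/60) = 33.6367
SG_post = 1 + (1.05 − 1)·43.0/33.6367

1.0639


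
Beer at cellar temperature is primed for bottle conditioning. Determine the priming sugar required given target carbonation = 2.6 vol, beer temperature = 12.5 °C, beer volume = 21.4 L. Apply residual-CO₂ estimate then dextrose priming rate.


residual = 14.695·(0.01821 + 0.09011·e^(−0.04·T));  sugar = (target − residual)·4.0·V
residual = 14.695·(0.01821 + 0.09011·e^(−0.04·12.5)) = 1.0707
sugar = (2.6 − 1.0707)·4.0·21.4

130.9044 g


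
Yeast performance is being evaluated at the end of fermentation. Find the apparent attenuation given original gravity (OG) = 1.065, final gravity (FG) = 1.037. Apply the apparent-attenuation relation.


AA = (OG − FG)/(OG − 1) · 100
AA = (1.065 − 1.037)/(1.065 − 1) · 100

43.0769 %


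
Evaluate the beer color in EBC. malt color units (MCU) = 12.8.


SRM = 1.4922·MCU^0.6859;  EBC = SRM·1.97
SRM = 1.4922·12.8^0.6859 = 8.5756
EBC = 8.5756·1.97

16.8938 EBC


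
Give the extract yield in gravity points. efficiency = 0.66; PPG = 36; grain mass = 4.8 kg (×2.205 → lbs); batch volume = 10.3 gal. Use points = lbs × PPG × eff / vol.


lbs = 4.8 × 2.205 = 10.5840
points = 10.5840 × 36 × 0.66 / 10.3

24.4151 points


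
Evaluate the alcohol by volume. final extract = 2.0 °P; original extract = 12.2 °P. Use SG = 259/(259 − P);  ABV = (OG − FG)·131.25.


OG = 259/(259 − 12.2) = 1.0494
FG = 259/(259 − 2.0) = 1.0078
ABV = (1.0494 − 1.0078)·131.25

5.4666 % ABV


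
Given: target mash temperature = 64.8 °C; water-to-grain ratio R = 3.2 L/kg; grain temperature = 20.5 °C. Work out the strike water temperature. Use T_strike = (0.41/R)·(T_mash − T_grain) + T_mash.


T_strike = (0.41/3.2)·(64.8 − 20.5) + 64.8

70.4759 °C


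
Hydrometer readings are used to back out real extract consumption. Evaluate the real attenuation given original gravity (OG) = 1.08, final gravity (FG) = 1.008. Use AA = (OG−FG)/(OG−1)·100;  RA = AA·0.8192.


AA = (1.08 − 1.008)/(1.08 − 1)·100 = 90.0000
RA = 90.0000·0.8192

73.7280 %


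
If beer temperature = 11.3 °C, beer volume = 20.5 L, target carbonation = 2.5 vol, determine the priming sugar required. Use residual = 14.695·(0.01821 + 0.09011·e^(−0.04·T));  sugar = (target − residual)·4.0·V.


residual = 14.695·(0.01821 + 0.09011·e^(−0.04·11.3)) = 1.1102
sugar = (2.5 − 1.1102)·4.0·20.5

113.9607 g


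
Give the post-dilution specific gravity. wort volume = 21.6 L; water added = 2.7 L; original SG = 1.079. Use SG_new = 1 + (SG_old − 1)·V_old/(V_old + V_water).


pts = (1.079 − 1)·1000·21.6/(21.6 + 2.7) = 70.2222
SG_new = 1 + 70.2222/1000

1.0702


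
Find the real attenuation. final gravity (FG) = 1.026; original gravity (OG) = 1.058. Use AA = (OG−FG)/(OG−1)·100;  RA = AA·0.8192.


AA = (1.058 − 1.026)/(1.058 − 1)·100 = 55.1724
RA = 55.1724·0.8192

45.1972 %


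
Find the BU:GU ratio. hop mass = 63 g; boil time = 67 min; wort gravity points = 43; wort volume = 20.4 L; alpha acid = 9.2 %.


U = 1.65·0.000125^(GP/1000)·(1−e^(−0.04t))/4.15;  IBU = (α/100)·m·U·1000/V;  BU:GU = IBU/GP
U = 1.65·0.000125^(43/1000)·(1−e^(−0.04·67))/4.15 = 0.2516
IBU = (9.2/100)·63·0.2516·1000/20.4 = 71.4915
BU:GU = 71.4915/43

1.6626


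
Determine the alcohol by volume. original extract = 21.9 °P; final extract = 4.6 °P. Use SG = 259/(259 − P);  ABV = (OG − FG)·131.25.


OG = 259/(259 − 21.9) = 1.0924
FG = 259/(259 − 4.6) = 1.0181
ABV = (1.0924 − 1.0181)·131.25

9.7498 % ABV


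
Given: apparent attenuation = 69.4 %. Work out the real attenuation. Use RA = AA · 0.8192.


RA = 69.4 · 0.8192

56.8525 %


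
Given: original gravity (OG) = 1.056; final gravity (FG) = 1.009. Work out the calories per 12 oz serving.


ABW = (OG−FG)·131.25·0.79/FG;  °P = 259 − 259/SG (for OG→OE and FG→AE);  RE = 0.1808·OE + 0.8192·AE;  Cal = (6.9·ABW + 4·(RE−0.1))·FG·3.55
ABW = (1.056 − 1.009)·131.25·0.79/1.009 = 4.8298
OE = 259 − 259/1.056 = 13.7348 °P
AE = 259 − 259/1.009 = 2.3102 °P
RE = 0.1808·13.7348 + 0.8192·2.3102 = 4.3758 °P
Cal = (6.9·4.8298 + 4·(4.3758−0.1))·1.009·3.55

180.6344 kcal


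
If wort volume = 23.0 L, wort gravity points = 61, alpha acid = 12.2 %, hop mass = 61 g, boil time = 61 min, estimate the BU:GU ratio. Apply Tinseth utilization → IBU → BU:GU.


U = 1.65·0.000125^(GP/1000)·(1−e^(−0.04t))/4.15;  IBU = (α/100)·m·U·1000/V;  BU:GU = IBU/GP
U = 1.65·0.000125^(61/1000)·(1−e^(−0.04·61))/4.15 = 0.2098
IBU = (12.2/100)·61·0.2098·1000/23.0 = 67.8740
BU:GU = 67.8740/61

1.1127


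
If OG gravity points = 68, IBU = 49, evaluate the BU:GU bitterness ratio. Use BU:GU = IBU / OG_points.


BU:GU = 49 / 68

0.7206


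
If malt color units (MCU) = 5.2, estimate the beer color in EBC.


SRM = 1.4922·MCU^0.6859;  EBC = SRM·1.97
SRM = 1.4922·5.2^0.6859 = 4.6231
EBC = 4.6231·1.97

9.1075 EBC


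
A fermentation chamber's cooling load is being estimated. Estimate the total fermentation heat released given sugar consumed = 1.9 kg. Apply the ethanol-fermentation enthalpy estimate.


Q = m_sugar · 590 kJ/kg
Q = 1.9 · 590

1121.0000 kJ


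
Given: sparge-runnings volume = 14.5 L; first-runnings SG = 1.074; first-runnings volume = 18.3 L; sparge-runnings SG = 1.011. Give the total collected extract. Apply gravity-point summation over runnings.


total = Σ (SG_i − 1)·1000·V_i
first = (1.074 − 1)·1000·18.3 = 1354.2000
sparge = (1.011 − 1)·1000·14.5 = 159.5000
total = 1354.2000 + 159.5000

1513.7000 gravity·L


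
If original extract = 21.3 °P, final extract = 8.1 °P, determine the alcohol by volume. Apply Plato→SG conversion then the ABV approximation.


SG = 259/(259 − P);  ABV = (OG − FG)·131.25
OG = 259/(259 − 21.3) = 1.0896
FG = 259/(259 − 8.1) = 1.0323
ABV = (1.0896 − 1.0323)·131.25

7.5239 % ABV


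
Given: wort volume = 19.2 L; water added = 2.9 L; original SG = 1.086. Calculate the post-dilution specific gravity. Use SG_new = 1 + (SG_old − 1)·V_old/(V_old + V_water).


pts = (1.086 − 1)·1000·19.2/(19.2 + 2.9) = 74.7149
SG_new = 1 + 74.7149/1000

1.0747


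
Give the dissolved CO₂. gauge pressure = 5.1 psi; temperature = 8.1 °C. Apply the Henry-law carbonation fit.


vols = (P + 14.695)·(0.01821 + 0.09011·e^(−0.04·T))
vols = (5.1 + 14.695)·(0.01821 + 0.09011·e^(−0.04·8.1))

1.6505 volumes


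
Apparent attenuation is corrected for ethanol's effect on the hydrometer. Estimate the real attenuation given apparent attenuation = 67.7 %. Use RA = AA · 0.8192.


RA = 67.7 · 0.8192

55.4598 %


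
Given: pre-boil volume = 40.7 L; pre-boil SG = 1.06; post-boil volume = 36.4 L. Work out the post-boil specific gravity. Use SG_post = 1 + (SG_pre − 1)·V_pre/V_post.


pts_pre = (1.06 − 1)·1000 = 60.0000
pts_post = 60.0000·40.7/36.4 = 67.0879
SG_post = 1 + 67.0879/1000

1.0671


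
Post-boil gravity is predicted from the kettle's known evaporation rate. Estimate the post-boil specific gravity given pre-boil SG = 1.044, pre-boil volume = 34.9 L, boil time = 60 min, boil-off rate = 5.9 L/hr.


V_post = V_pre − rate·(t/60);  SG_post = 1 + (SG_pre−1)·V_pre/V_post
V_post = 34.9 − 5.9·(60/60) = 29.0000
SG_post = 1 + (1.044 − 1)·34.9/29.0000

1.0530


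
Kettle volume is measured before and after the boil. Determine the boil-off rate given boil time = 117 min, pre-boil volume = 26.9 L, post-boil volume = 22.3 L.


rate = (V_pre − V_post) / (t_min/60)
rate = (26.9 − 22.3) / (117/60)

2.3590 L/hr


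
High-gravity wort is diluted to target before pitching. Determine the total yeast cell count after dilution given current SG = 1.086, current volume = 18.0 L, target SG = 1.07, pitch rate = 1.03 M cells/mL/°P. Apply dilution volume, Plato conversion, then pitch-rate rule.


V_w = V·((SG_c−1)/(SG_t−1)−1);  °P = 259 − 259/SG_t;  cells = rate·(V+V_w)·°P
V_w = 18.0·((1.086−1)/(1.07−1)−1) = 4.1143
V_final = 18.0 + 4.1143 = 22.1143
°P = 259 − 259/1.07 = 16.9439
cells = 1.03·22.1143·16.9439

385.9439 billion cells


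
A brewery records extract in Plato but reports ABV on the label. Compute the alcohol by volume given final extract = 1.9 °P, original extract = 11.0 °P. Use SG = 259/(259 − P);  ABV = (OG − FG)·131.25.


OG = 259/(259 − 11.0) = 1.0444
FG = 259/(259 − 1.9) = 1.0074
ABV = (1.0444 − 1.0074)·131.25

4.8516 % ABV


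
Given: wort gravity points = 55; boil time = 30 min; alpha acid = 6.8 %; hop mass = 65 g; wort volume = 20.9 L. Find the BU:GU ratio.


U = 1.65·0.000125^(GP/1000)·(1−e^(−0.04t))/4.15;  IBU = (α/100)·m·U·1000/V;  BU:GU = IBU/GP
U = 1.65·0.000125^(55/1000)·(1−e^(−0.04·30))/4.15 = 0.1695
IBU = (6.8/100)·65·0.1695·1000/20.9 = 35.8425
BU:GU = 35.8425/55

0.6517


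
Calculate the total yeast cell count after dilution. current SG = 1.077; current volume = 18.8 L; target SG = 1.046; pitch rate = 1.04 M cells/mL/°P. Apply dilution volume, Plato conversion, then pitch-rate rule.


V_w = V·((SG_c−1)/(SG_t−1)−1);  °P = 259 − 259/SG_t;  cells = rate·(V+V_w)·°P
V_w = 18.8·((1.077−1)/(1.046−1)−1) = 12.6696
V_final = 18.8 + 12.6696 = 31.4696
°P = 259 − 259/1.046 = 11.3901
cells = 1.04·31.4696·11.3901

372.7778 billion cells


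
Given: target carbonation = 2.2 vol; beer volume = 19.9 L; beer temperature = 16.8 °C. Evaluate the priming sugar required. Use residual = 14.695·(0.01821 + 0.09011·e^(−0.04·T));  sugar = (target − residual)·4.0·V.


residual = 14.695·(0.01821 + 0.09011·e^(−0.04·16.8)) = 0.9438
sugar = (2.2 − 0.9438)·4.0·19.9

99.9912 g


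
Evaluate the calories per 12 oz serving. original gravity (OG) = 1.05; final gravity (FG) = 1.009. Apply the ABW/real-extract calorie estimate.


ABW = (OG−FG)·131.25·0.79/FG;  °P = 259 − 259/SG (for OG→OE and FG→AE);  RE = 0.1808·OE + 0.8192·AE;  Cal = (6.9·ABW + 4·(RE−0.1))·FG·3.55
ABW = (1.05 − 1.009)·131.25·0.79/1.009 = 4.2133
OE = 259 − 259/1.05 = 12.3333 °P
AE = 259 − 259/1.009 = 2.3102 °P
RE = 0.1808·12.3333 + 0.8192·2.3102 = 4.1224 °P
Cal = (6.9·4.2133 + 4·(4.1224−0.1))·1.009·3.55

161.7648 kcal


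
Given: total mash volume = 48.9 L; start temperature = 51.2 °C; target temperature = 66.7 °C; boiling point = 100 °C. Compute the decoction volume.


V_dec = V_total·(T_target − T_start)/(T_boil − T_start)
V_dec = 48.9·(66.7 − 51.2)/(100 − 51.2)

15.5318 L


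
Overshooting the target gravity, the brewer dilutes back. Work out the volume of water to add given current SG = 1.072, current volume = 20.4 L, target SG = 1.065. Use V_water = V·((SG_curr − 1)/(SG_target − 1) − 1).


V_water = 20.4·((1.072 − 1)/(1.065 − 1) − 1)

2.1969 L


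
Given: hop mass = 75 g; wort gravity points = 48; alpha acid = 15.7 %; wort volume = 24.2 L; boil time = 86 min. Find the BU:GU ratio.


U = 1.65·0.000125^(GP/1000)·(1−e^(−0.04t))/4.15;  IBU = (α/100)·m·U·1000/V;  BU:GU = IBU/GP
U = 1.65·0.000125^(48/1000)·(1−e^(−0.04·86))/4.15 = 0.2500
IBU = (15.7/100)·75·0.2500·1000/24.2 = 121.6408
BU:GU = 121.6408/48

2.5342


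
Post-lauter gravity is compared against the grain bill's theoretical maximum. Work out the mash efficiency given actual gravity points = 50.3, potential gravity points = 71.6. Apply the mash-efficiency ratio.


efficiency = actual / potential × 100
efficiency = 50.3 / 71.6 × 100

70.2514 %


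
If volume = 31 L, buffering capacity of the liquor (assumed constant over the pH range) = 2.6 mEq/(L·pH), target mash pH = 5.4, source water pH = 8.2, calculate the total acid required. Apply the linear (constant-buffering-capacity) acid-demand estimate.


acid = buffering capacity · (pH_source − pH_target) · V
acid = 2.6 · (8.2 − 5.4) · 31

225.6800 mEq


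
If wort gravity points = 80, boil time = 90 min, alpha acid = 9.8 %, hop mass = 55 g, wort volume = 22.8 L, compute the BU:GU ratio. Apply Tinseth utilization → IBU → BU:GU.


U = 1.65·0.000125^(GP/1000)·(1−e^(−0.04t))/4.15;  IBU = (α/100)·m·U·1000/V;  BU:GU = IBU/GP
U = 1.65·0.000125^(80/1000)·(1−e^(−0.04·90))/4.15 = 0.1884
IBU = (9.8/100)·55·0.1884·1000/22.8 = 44.5462
BU:GU = 44.5462/80

0.5568


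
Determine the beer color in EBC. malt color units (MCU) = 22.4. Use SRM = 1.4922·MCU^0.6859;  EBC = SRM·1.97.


SRM = 1.4922·22.4^0.6859 = 12.5882
EBC = 12.5882·1.97

24.7987 EBC


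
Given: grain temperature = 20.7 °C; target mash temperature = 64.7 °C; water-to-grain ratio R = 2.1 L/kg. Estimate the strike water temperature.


T_strike = (0.41/R)·(T_mash − T_grain) + T_mash
T_strike = (0.41/2.1)·(64.7 − 20.7) + 64.7

73.2905 °C


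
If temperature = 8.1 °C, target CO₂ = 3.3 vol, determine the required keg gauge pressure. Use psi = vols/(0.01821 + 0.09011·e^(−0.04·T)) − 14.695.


psi = 3.3/(0.01821 + 0.09011·e^(−0.04·8.1)) − 14.695

24.8818 psi


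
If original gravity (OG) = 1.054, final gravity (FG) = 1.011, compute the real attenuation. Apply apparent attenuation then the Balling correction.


AA = (OG−FG)/(OG−1)·100;  RA = AA·0.8192
AA = (1.054 − 1.011)/(1.054 − 1)·100 = 79.6296
RA = 79.6296·0.8192

65.2326 %


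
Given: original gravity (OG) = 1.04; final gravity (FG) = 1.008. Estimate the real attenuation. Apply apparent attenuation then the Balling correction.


AA = (OG−FG)/(OG−1)·100;  RA = AA·0.8192
AA = (1.04 − 1.008)/(1.04 − 1)·100 = 80.0000
RA = 80.0000·0.8192

65.5360 %


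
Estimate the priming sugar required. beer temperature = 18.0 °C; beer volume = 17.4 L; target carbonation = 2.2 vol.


residual = 14.695·(0.01821 + 0.09011·e^(−0.04·T));  sugar = (target − residual)·4.0·V
residual = 14.695·(0.01821 + 0.09011·e^(−0.04·18.0)) = 0.9121
sugar = (2.2 − 0.9121)·4.0·17.4

89.6353 g


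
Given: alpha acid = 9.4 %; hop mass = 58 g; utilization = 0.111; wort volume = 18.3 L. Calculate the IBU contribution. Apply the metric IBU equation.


IBU = (α/100)·mass·U·1000 / V
IBU = (9.4/100)·58·0.111·1000 / 18.3

33.0695 IBU


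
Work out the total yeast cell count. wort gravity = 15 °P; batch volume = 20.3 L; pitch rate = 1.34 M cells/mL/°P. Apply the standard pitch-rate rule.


cells (billions) = rate · V_L · °P
cells = 1.34 · 20.3 · 15

408.0300 billion cells


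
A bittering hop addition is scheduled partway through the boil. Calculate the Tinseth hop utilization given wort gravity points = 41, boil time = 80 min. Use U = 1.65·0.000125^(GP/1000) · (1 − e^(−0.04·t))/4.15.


bigness = 1.65·0.000125^(41/1000) = 1.1415
boil_factor = (1 − e^(−0.04·80))/4.15 = 0.2311
U = 1.1415 · 0.2311

0.2638


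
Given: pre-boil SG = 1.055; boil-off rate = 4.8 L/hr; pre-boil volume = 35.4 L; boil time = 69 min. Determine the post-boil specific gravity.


V_post = V_pre − rate·(t/60);  SG_post = 1 + (SG_pre−1)·V_pre/V_post
V_post = 35.4 − 4.8·(69/60) = 29.8800
SG_post = 1 + (1.055 − 1)·35.4/29.8800

1.0652


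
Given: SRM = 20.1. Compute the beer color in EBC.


EBC = SRM · 1.97
EBC = 20.1 · 1.97

39.5970 EBC


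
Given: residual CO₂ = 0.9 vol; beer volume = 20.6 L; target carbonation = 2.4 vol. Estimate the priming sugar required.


sugar = (target − residual)·4.0·V
sugar = (2.4 − 0.9)·4.0·20.6

123.6000 g


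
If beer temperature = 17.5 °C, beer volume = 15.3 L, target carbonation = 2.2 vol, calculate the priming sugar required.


residual = 14.695·(0.01821 + 0.09011·e^(−0.04·T));  sugar = (target − residual)·4.0·V
residual = 14.695·(0.01821 + 0.09011·e^(−0.04·17.5)) = 0.9252
sugar = (2.2 − 0.9252)·4.0·15.3

78.0204 g


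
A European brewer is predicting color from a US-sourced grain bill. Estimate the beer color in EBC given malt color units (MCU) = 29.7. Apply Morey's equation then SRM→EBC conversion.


SRM = 1.4922·MCU^0.6859;  EBC = SRM·1.97
SRM = 1.4922·29.7^0.6859 = 15.2753
EBC = 15.2753·1.97

30.0924 EBC


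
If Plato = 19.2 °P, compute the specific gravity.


SG = 259/(259 − P)
SG = 259/(259 − 19.2)

1.0801


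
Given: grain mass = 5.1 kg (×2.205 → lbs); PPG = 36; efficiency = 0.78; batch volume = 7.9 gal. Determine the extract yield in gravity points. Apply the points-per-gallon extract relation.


points = lbs × PPG × eff / vol
lbs = 5.1 × 2.205 = 11.2455
points = 11.2455 × 36 × 0.78 / 7.9

39.9713 points


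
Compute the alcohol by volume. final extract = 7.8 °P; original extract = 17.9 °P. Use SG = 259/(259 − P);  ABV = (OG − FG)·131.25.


OG = 259/(259 − 17.9) = 1.0742
FG = 259/(259 − 7.8) = 1.0311
ABV = (1.0742 − 1.0311)·131.25

5.6690 % ABV


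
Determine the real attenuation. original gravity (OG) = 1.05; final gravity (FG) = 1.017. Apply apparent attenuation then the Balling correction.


AA = (OG−FG)/(OG−1)·100;  RA = AA·0.8192
AA = (1.05 − 1.017)/(1.05 − 1)·100 = 66.0000
RA = 66.0000·0.8192

54.0672 %


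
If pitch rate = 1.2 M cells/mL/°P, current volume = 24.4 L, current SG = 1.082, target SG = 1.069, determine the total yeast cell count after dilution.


V_w = V·((SG_c−1)/(SG_t−1)−1);  °P = 259 − 259/SG_t;  cells = rate·(V+V_w)·°P
V_w = 24.4·((1.082−1)/(1.069−1)−1) = 4.5971
V_final = 24.4 + 4.5971 = 28.9971
°P = 259 − 259/1.069 = 16.7175
cells = 1.2·28.9971·16.7175

581.7106 billion cells


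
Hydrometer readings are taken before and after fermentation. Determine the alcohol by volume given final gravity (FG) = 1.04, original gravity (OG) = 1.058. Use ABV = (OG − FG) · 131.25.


ABV = (1.058 − 1.04) · 131.25

2.3625 % ABV


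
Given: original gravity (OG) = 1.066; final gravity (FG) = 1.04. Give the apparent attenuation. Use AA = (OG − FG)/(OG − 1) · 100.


AA = (1.066 − 1.04)/(1.066 − 1) · 100

39.3939 %


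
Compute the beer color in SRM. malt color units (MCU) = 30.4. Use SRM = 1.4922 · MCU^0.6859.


SRM = 1.4922 · 30.4^0.6859

15.5214 SRM


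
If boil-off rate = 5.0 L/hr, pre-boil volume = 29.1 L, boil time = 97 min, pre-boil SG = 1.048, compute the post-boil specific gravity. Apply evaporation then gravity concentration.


V_post = V_pre − rate·(t/60);  SG_post = 1 + (SG_pre−1)·V_pre/V_post
V_post = 29.1 − 5.0·(97/60) = 21.0167
SG_post = 1 + (1.048 − 1)·29.1/21.0167

1.0665


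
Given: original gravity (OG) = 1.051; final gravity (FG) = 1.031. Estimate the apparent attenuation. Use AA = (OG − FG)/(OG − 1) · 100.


AA = (1.051 − 1.031)/(1.051 − 1) · 100

39.2157 %


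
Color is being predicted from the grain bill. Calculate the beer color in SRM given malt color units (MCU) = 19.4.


SRM = 1.4922 · MCU^0.6859
SRM = 1.4922 · 19.4^0.6859

11.4059 SRM


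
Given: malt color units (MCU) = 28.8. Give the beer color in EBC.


SRM = 1.4922·MCU^0.6859;  EBC = SRM·1.97
SRM = 1.4922·28.8^0.6859 = 14.9563
EBC = 14.9563·1.97

29.4639 EBC


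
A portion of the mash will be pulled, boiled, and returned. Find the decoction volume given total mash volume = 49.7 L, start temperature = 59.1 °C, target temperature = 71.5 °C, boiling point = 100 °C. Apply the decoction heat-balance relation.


V_dec = V_total·(T_target − T_start)/(T_boil − T_start)
V_dec = 49.7·(71.5 − 59.1)/(100 − 59.1)

15.0680 L


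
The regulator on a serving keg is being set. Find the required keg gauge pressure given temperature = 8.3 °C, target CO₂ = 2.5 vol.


psi = vols/(0.01821 + 0.09011·e^(−0.04·T)) − 14.695
psi = 2.5/(0.01821 + 0.09011·e^(−0.04·8.3)) − 14.695

15.4754 psi


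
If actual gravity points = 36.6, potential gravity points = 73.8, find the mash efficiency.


efficiency = actual / potential × 100
efficiency = 36.6 / 73.8 × 100

49.5935 %


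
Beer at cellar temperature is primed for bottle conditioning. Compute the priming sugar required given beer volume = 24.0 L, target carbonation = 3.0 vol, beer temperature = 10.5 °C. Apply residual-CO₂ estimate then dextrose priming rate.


residual = 14.695·(0.01821 + 0.09011·e^(−0.04·T));  sugar = (target − residual)·4.0·V
residual = 14.695·(0.01821 + 0.09011·e^(−0.04·10.5)) = 1.1376
sugar = (3.0 − 1.1376)·4.0·24.0

178.7870 g


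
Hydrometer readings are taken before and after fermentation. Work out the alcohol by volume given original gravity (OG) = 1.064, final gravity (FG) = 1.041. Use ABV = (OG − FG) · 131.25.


ABV = (1.064 − 1.041) · 131.25

3.0188 % ABV


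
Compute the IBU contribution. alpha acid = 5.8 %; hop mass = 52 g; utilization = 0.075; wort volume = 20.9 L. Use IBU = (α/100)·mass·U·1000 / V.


IBU = (5.8/100)·52·0.075·1000 / 20.9

10.8230 IBU


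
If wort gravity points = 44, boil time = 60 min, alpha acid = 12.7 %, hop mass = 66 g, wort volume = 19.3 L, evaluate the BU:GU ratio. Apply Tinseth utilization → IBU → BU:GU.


U = 1.65·0.000125^(GP/1000)·(1−e^(−0.04t))/4.15;  IBU = (α/100)·m·U·1000/V;  BU:GU = IBU/GP
U = 1.65·0.000125^(44/1000)·(1−e^(−0.04·60))/4.15 = 0.2434
IBU = (12.7/100)·66·0.2434·1000/19.3 = 105.7277
BU:GU = 105.7277/44

2.4029


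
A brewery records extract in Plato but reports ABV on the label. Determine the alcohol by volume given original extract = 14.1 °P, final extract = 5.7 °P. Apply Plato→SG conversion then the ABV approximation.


SG = 259/(259 − P);  ABV = (OG − FG)·131.25
OG = 259/(259 − 14.1) = 1.0576
FG = 259/(259 − 5.7) = 1.0225
ABV = (1.0576 − 1.0225)·131.25

4.6031 % ABV


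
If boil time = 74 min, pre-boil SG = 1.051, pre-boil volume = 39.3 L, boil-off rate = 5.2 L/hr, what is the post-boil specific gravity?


V_post = V_pre − rate·(t/60);  SG_post = 1 + (SG_pre−1)·V_pre/V_post
V_post = 39.3 − 5.2·(74/60) = 32.8867
SG_post = 1 + (1.051 − 1)·39.3/32.8867

1.0609


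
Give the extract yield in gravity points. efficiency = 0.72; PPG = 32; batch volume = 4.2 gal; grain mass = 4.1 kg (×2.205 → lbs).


points = lbs × PPG × eff / vol
lbs = 4.1 × 2.205 = 9.0405
points = 9.0405 × 32 × 0.72 / 4.2

49.5936 points


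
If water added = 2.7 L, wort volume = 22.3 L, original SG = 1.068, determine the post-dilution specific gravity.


SG_new = 1 + (SG_old − 1)·V_old/(V_old + V_water)
pts = (1.068 − 1)·1000·22.3/(22.3 + 2.7) = 60.6560
SG_new = 1 + 60.6560/1000

1.0607


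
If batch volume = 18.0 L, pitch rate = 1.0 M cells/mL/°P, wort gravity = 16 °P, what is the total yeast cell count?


cells (billions) = rate · V_L · °P
cells = 1.0 · 18.0 · 16

288.0000 billion cells


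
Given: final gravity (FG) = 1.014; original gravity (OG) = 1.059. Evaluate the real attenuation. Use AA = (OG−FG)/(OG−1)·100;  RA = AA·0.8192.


AA = (1.059 − 1.014)/(1.059 − 1)·100 = 76.2712
RA = 76.2712·0.8192

62.4814 %


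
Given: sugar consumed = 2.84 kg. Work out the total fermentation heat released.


Q = m_sugar · 590 kJ/kg
Q = 2.84 · 590

1675.6000 kJ


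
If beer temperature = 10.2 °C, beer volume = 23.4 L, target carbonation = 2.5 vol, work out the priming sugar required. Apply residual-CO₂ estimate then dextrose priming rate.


residual = 14.695·(0.01821 + 0.09011·e^(−0.04·T));  sugar = (target − residual)·4.0·V
residual = 14.695·(0.01821 + 0.09011·e^(−0.04·10.2)) = 1.1481
sugar = (2.5 − 1.1481)·4.0·23.4

126.5342 g


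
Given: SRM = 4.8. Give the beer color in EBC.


EBC = SRM · 1.97
EBC = 4.8 · 1.97

9.4560 EBC


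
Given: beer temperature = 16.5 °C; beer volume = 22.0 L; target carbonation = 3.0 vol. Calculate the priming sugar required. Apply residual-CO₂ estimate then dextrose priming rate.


residual = 14.695·(0.01821 + 0.09011·e^(−0.04·T));  sugar = (target − residual)·4.0·V
residual = 14.695·(0.01821 + 0.09011·e^(−0.04·16.5)) = 0.9520
sugar = (3.0 − 0.9520)·4.0·22.0

180.2246 g


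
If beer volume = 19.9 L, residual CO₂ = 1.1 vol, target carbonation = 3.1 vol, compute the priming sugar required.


sugar = (target − residual)·4.0·V
sugar = (3.1 − 1.1)·4.0·19.9

159.2000 g


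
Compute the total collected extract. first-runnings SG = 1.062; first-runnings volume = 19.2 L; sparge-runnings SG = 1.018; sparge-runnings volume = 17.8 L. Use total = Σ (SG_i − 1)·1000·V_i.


first = (1.062 − 1)·1000·19.2 = 1190.4000
sparge = (1.018 − 1)·1000·17.8 = 320.4000
total = 1190.4000 + 320.4000

1510.8000 gravity·L


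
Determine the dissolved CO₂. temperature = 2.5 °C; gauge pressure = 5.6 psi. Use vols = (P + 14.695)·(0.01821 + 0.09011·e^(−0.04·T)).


vols = (5.6 + 14.695)·(0.01821 + 0.09011·e^(−0.04·2.5))

2.0243 volumes


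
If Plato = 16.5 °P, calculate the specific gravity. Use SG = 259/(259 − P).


SG = 259/(259 − 16.5)

1.0680


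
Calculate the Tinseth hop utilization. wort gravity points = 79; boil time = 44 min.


U = 1.65·0.000125^(GP/1000) · (1 − e^(−0.04·t))/4.15
bigness = 1.65·0.000125^(79/1000) = 0.8112
boil_factor = (1 − e^(−0.04·44))/4.15 = 0.1995
U = 0.8112 · 0.1995

0.1618


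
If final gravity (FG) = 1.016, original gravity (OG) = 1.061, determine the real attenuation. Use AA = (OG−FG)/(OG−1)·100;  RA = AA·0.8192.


AA = (1.061 − 1.016)/(1.061 − 1)·100 = 73.7705
RA = 73.7705·0.8192

60.4328 %


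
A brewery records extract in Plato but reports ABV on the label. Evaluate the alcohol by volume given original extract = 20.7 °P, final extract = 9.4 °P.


SG = 259/(259 − P);  ABV = (OG − FG)·131.25
OG = 259/(259 − 20.7) = 1.0869
FG = 259/(259 − 9.4) = 1.0377
ABV = (1.0869 − 1.0377)·131.25

6.4582 % ABV


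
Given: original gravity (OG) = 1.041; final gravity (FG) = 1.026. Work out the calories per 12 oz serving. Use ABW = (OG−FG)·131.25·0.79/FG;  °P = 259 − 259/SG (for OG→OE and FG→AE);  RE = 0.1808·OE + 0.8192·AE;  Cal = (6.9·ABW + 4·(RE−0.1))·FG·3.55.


ABW = (1.041 − 1.026)·131.25·0.79/1.026 = 1.5159
OE = 259 − 259/1.041 = 10.2008 °P
AE = 259 − 259/1.026 = 6.5634 °P
RE = 0.1808·10.2008 + 0.8192·6.5634 = 7.2210 °P
Cal = (6.9·1.5159 + 4·(7.2210−0.1))·1.026·3.55

141.8446 kcal


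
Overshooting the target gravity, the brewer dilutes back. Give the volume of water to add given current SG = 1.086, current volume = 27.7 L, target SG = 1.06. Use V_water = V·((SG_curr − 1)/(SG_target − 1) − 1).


V_water = 27.7·((1.086 − 1)/(1.06 − 1) − 1)

12.0033 L


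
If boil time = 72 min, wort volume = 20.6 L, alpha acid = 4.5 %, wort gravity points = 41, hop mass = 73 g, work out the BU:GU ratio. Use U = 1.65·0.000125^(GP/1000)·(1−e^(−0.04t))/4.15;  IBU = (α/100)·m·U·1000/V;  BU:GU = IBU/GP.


U = 1.65·0.000125^(41/1000)·(1−e^(−0.04·72))/4.15 = 0.2596
IBU = (4.5/100)·73·0.2596·1000/20.6 = 41.3988
BU:GU = 41.3988/41

1.0097


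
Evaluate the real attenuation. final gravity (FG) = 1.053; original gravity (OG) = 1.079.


AA = (OG−FG)/(OG−1)·100;  RA = AA·0.8192
AA = (1.079 − 1.053)/(1.079 − 1)·100 = 32.9114
RA = 32.9114·0.8192

26.9610 %


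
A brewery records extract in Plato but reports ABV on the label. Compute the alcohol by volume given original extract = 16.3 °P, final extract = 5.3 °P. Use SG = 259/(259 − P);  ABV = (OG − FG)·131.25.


OG = 259/(259 − 16.3) = 1.0672
FG = 259/(259 − 5.3) = 1.0209
ABV = (1.0672 − 1.0209)·131.25

6.0730 % ABV


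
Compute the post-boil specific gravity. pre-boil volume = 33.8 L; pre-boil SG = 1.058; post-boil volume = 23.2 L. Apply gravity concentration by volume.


SG_post = 1 + (SG_pre − 1)·V_pre/V_post
pts_pre = (1.058 − 1)·1000 = 58.0000
pts_post = 58.0000·33.8/23.2 = 84.5000
SG_post = 1 + 84.5000/1000

1.0845


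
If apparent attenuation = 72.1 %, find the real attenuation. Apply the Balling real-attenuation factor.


RA = AA · 0.8192
RA = 72.1 · 0.8192

59.0643 %
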